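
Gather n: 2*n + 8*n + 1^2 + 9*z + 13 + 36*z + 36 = 10*n + 45*z + 50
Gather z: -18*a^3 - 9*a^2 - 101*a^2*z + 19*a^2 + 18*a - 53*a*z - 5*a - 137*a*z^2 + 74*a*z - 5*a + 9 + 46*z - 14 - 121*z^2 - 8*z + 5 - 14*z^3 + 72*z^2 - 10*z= -18*a^3 + 10*a^2 + 8*a - 14*z^3 + z^2*(-137*a - 49) + z*(-101*a^2 + 21*a + 28)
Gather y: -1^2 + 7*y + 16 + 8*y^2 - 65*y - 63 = 8*y^2 - 58*y - 48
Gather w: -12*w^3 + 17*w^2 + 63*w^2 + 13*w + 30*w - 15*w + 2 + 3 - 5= -12*w^3 + 80*w^2 + 28*w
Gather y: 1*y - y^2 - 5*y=-y^2 - 4*y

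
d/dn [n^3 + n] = 3*n^2 + 1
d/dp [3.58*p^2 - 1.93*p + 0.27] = 7.16*p - 1.93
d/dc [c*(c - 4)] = 2*c - 4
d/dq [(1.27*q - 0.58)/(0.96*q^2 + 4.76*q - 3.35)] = (-1.2192*q^2 + 1.1136*q - 1.4937)/(0.9216*q^4 + 9.1392*q^3 + 16.2256*q^2 - 31.892*q + 11.2225)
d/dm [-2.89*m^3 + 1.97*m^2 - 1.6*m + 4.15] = -8.67*m^2 + 3.94*m - 1.6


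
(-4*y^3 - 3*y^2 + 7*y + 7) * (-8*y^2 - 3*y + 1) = 32*y^5 + 36*y^4 - 51*y^3 - 80*y^2 - 14*y + 7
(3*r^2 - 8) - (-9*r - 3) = 3*r^2 + 9*r - 5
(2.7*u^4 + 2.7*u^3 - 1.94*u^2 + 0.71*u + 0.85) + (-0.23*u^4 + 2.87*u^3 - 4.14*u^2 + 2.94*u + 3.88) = 2.47*u^4 + 5.57*u^3 - 6.08*u^2 + 3.65*u + 4.73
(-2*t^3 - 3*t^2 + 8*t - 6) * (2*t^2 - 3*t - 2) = -4*t^5 + 29*t^3 - 30*t^2 + 2*t + 12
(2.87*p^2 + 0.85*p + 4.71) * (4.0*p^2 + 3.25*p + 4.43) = 11.48*p^4 + 12.7275*p^3 + 34.3166*p^2 + 19.073*p + 20.8653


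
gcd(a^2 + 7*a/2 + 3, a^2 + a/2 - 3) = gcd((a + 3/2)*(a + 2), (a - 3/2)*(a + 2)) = a + 2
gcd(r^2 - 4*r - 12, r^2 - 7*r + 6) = r - 6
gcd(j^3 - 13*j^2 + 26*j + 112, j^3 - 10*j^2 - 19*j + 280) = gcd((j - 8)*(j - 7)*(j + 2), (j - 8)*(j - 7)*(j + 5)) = j^2 - 15*j + 56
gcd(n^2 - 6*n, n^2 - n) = n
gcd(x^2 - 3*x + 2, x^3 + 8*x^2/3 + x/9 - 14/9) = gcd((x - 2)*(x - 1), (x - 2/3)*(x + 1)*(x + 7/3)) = 1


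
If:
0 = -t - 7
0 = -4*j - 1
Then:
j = -1/4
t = -7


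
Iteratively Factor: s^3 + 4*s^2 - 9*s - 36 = (s + 3)*(s^2 + s - 12) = (s - 3)*(s + 3)*(s + 4)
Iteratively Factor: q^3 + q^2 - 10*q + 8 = (q + 4)*(q^2 - 3*q + 2) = (q - 1)*(q + 4)*(q - 2)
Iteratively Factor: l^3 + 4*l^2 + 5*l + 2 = (l + 1)*(l^2 + 3*l + 2) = (l + 1)*(l + 2)*(l + 1)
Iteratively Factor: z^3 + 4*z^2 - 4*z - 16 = (z + 2)*(z^2 + 2*z - 8) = (z + 2)*(z + 4)*(z - 2)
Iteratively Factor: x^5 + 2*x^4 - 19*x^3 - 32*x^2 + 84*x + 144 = (x + 2)*(x^4 - 19*x^2 + 6*x + 72) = (x + 2)*(x + 4)*(x^3 - 4*x^2 - 3*x + 18) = (x - 3)*(x + 2)*(x + 4)*(x^2 - x - 6) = (x - 3)*(x + 2)^2*(x + 4)*(x - 3)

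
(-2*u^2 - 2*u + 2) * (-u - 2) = 2*u^3 + 6*u^2 + 2*u - 4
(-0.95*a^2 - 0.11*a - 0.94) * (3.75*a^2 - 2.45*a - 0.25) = -3.5625*a^4 + 1.915*a^3 - 3.018*a^2 + 2.3305*a + 0.235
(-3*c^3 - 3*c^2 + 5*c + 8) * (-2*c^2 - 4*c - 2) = 6*c^5 + 18*c^4 + 8*c^3 - 30*c^2 - 42*c - 16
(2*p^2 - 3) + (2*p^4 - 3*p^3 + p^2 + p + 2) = 2*p^4 - 3*p^3 + 3*p^2 + p - 1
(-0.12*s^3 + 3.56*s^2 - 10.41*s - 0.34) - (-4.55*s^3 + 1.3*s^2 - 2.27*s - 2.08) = 4.43*s^3 + 2.26*s^2 - 8.14*s + 1.74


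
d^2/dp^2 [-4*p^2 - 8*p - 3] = -8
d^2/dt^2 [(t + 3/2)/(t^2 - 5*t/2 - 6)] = 2/(t^3 - 12*t^2 + 48*t - 64)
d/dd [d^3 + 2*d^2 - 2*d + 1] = 3*d^2 + 4*d - 2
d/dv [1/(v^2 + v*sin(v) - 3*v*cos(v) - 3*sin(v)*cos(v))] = (-3*v*sin(v) - v*cos(v) - 2*v - sin(v) + 3*cos(v) + 3*cos(2*v))/((v + sin(v))^2*(v - 3*cos(v))^2)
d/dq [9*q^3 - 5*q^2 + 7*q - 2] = 27*q^2 - 10*q + 7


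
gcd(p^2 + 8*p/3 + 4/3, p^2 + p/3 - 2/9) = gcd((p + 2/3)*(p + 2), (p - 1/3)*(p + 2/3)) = p + 2/3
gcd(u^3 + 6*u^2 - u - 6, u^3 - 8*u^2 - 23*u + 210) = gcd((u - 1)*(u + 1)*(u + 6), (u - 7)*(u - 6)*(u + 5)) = 1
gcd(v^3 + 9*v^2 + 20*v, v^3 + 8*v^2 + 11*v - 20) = v^2 + 9*v + 20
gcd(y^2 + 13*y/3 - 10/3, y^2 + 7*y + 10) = y + 5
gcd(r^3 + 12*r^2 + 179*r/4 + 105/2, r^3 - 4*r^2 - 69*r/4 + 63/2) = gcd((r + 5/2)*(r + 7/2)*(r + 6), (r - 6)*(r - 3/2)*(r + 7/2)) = r + 7/2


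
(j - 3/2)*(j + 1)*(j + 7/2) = j^3 + 3*j^2 - 13*j/4 - 21/4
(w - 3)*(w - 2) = w^2 - 5*w + 6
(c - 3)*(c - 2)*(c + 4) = c^3 - c^2 - 14*c + 24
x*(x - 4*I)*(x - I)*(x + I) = x^4 - 4*I*x^3 + x^2 - 4*I*x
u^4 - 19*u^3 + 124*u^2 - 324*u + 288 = (u - 8)*(u - 6)*(u - 3)*(u - 2)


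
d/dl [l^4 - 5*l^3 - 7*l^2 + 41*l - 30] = 4*l^3 - 15*l^2 - 14*l + 41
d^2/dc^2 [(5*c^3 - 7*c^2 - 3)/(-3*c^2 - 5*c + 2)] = 2*(-260*c^3 + 357*c^2 + 75*c + 121)/(27*c^6 + 135*c^5 + 171*c^4 - 55*c^3 - 114*c^2 + 60*c - 8)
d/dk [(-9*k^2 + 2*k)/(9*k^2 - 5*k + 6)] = 3*(9*k^2 - 36*k + 4)/(81*k^4 - 90*k^3 + 133*k^2 - 60*k + 36)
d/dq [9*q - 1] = 9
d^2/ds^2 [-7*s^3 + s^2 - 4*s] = 2 - 42*s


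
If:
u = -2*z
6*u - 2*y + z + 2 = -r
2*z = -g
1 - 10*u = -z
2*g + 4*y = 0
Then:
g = 2/21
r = -55/21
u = 2/21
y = -1/21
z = -1/21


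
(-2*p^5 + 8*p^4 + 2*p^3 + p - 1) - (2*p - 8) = -2*p^5 + 8*p^4 + 2*p^3 - p + 7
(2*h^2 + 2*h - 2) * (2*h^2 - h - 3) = 4*h^4 + 2*h^3 - 12*h^2 - 4*h + 6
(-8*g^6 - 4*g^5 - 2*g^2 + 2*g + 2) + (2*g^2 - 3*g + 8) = -8*g^6 - 4*g^5 - g + 10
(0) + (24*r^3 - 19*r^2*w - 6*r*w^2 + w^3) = 24*r^3 - 19*r^2*w - 6*r*w^2 + w^3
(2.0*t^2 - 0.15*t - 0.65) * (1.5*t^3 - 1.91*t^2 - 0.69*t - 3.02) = 3.0*t^5 - 4.045*t^4 - 2.0685*t^3 - 4.695*t^2 + 0.9015*t + 1.963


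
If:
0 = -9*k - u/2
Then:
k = -u/18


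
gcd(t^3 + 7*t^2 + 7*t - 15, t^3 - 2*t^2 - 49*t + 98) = 1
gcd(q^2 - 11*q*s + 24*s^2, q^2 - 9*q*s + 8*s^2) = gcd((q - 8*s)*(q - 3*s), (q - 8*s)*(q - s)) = q - 8*s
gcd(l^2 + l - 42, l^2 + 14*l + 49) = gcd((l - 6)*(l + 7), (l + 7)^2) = l + 7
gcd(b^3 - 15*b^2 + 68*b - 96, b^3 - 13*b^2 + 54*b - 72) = b^2 - 7*b + 12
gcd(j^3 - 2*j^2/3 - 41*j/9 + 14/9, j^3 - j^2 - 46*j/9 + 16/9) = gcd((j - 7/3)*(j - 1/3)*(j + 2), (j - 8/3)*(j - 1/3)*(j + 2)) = j^2 + 5*j/3 - 2/3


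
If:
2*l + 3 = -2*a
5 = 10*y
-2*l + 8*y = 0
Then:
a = -7/2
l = 2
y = 1/2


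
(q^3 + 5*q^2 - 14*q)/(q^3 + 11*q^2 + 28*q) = (q - 2)/(q + 4)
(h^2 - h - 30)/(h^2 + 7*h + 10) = (h - 6)/(h + 2)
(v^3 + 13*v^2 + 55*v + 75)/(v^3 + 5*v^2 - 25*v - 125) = (v + 3)/(v - 5)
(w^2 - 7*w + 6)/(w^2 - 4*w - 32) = (-w^2 + 7*w - 6)/(-w^2 + 4*w + 32)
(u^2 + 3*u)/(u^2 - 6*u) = (u + 3)/(u - 6)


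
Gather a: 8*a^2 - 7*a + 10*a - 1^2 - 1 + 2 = 8*a^2 + 3*a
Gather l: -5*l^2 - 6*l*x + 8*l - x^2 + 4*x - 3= -5*l^2 + l*(8 - 6*x) - x^2 + 4*x - 3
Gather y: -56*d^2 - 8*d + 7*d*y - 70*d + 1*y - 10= -56*d^2 - 78*d + y*(7*d + 1) - 10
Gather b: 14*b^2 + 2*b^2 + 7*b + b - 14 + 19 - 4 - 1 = 16*b^2 + 8*b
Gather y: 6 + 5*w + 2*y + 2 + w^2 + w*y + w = w^2 + 6*w + y*(w + 2) + 8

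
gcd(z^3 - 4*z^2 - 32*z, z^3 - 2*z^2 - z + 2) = 1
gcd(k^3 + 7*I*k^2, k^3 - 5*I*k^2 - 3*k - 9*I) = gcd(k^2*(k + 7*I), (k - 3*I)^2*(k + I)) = 1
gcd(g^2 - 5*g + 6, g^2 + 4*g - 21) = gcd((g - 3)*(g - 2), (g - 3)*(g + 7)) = g - 3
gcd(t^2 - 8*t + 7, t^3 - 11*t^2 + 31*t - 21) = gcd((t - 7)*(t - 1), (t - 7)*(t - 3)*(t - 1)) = t^2 - 8*t + 7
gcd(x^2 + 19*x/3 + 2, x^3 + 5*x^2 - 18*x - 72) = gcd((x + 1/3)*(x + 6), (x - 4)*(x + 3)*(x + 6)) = x + 6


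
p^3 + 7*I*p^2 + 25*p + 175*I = (p - 5*I)*(p + 5*I)*(p + 7*I)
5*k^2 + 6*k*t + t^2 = (k + t)*(5*k + t)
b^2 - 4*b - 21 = (b - 7)*(b + 3)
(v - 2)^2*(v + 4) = v^3 - 12*v + 16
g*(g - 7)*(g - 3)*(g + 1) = g^4 - 9*g^3 + 11*g^2 + 21*g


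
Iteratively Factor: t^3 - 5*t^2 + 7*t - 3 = (t - 3)*(t^2 - 2*t + 1) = (t - 3)*(t - 1)*(t - 1)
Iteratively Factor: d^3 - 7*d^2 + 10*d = (d - 2)*(d^2 - 5*d) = d*(d - 2)*(d - 5)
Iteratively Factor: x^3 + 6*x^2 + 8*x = (x + 4)*(x^2 + 2*x) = x*(x + 4)*(x + 2)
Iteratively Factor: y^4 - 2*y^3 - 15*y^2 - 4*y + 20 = (y + 2)*(y^3 - 4*y^2 - 7*y + 10) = (y - 5)*(y + 2)*(y^2 + y - 2) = (y - 5)*(y + 2)^2*(y - 1)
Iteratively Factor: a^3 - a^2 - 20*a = (a + 4)*(a^2 - 5*a) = (a - 5)*(a + 4)*(a)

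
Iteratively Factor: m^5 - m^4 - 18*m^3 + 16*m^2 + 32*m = (m + 4)*(m^4 - 5*m^3 + 2*m^2 + 8*m) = (m - 4)*(m + 4)*(m^3 - m^2 - 2*m) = m*(m - 4)*(m + 4)*(m^2 - m - 2) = m*(m - 4)*(m + 1)*(m + 4)*(m - 2)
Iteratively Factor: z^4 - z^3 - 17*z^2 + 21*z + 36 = (z + 1)*(z^3 - 2*z^2 - 15*z + 36) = (z - 3)*(z + 1)*(z^2 + z - 12) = (z - 3)*(z + 1)*(z + 4)*(z - 3)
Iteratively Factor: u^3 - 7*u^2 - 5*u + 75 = (u + 3)*(u^2 - 10*u + 25) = (u - 5)*(u + 3)*(u - 5)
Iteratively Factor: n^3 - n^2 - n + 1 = (n + 1)*(n^2 - 2*n + 1) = (n - 1)*(n + 1)*(n - 1)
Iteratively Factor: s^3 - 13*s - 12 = (s - 4)*(s^2 + 4*s + 3) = (s - 4)*(s + 1)*(s + 3)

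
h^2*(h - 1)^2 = h^4 - 2*h^3 + h^2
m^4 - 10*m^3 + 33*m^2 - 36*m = m*(m - 4)*(m - 3)^2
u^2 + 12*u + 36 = (u + 6)^2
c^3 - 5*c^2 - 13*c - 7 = (c - 7)*(c + 1)^2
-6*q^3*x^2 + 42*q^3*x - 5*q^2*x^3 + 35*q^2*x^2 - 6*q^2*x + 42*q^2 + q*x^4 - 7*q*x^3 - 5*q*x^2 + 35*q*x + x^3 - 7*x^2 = (-6*q + x)*(q + x)*(x - 7)*(q*x + 1)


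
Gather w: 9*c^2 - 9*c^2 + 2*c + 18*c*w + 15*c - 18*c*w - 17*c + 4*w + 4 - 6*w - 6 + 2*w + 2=0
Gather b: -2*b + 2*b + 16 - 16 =0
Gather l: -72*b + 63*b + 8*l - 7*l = -9*b + l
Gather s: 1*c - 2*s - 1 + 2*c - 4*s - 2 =3*c - 6*s - 3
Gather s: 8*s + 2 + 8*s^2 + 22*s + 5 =8*s^2 + 30*s + 7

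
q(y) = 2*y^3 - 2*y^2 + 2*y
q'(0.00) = 2.00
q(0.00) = 0.00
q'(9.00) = 452.00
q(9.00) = 1314.00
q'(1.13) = 5.14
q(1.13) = 2.59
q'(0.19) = 1.46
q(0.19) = 0.32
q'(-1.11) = 13.83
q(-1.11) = -7.42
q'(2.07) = 19.43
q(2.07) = 13.31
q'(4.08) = 85.56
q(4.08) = 110.70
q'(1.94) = 16.82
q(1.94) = 10.96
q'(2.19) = 22.02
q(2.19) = 15.79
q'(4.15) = 88.74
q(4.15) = 116.80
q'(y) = 6*y^2 - 4*y + 2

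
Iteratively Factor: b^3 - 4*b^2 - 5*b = (b - 5)*(b^2 + b) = (b - 5)*(b + 1)*(b)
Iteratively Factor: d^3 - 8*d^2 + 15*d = (d - 5)*(d^2 - 3*d) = d*(d - 5)*(d - 3)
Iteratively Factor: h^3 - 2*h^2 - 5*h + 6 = (h - 3)*(h^2 + h - 2) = (h - 3)*(h + 2)*(h - 1)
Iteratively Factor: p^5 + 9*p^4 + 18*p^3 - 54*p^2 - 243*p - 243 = (p + 3)*(p^4 + 6*p^3 - 54*p - 81) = (p + 3)^2*(p^3 + 3*p^2 - 9*p - 27) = (p + 3)^3*(p^2 - 9) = (p - 3)*(p + 3)^3*(p + 3)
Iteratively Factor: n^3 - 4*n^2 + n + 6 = (n - 3)*(n^2 - n - 2) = (n - 3)*(n - 2)*(n + 1)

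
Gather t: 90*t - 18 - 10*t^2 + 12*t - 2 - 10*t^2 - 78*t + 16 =-20*t^2 + 24*t - 4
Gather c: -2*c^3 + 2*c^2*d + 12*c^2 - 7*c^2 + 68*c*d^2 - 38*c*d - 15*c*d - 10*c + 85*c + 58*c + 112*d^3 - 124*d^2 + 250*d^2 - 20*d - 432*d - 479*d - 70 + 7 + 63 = -2*c^3 + c^2*(2*d + 5) + c*(68*d^2 - 53*d + 133) + 112*d^3 + 126*d^2 - 931*d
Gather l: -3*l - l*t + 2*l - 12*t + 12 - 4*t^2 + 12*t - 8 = l*(-t - 1) - 4*t^2 + 4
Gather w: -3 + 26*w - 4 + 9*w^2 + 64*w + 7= 9*w^2 + 90*w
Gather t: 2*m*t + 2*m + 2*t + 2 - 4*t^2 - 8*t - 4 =2*m - 4*t^2 + t*(2*m - 6) - 2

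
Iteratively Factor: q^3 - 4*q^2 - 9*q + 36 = (q - 3)*(q^2 - q - 12) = (q - 3)*(q + 3)*(q - 4)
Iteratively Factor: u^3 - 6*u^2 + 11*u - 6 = (u - 3)*(u^2 - 3*u + 2) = (u - 3)*(u - 2)*(u - 1)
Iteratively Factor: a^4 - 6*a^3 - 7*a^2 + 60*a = (a)*(a^3 - 6*a^2 - 7*a + 60) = a*(a + 3)*(a^2 - 9*a + 20) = a*(a - 5)*(a + 3)*(a - 4)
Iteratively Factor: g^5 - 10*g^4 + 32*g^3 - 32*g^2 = (g - 4)*(g^4 - 6*g^3 + 8*g^2) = g*(g - 4)*(g^3 - 6*g^2 + 8*g) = g^2*(g - 4)*(g^2 - 6*g + 8) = g^2*(g - 4)^2*(g - 2)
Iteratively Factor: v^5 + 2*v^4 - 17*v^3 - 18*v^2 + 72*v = (v)*(v^4 + 2*v^3 - 17*v^2 - 18*v + 72) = v*(v + 3)*(v^3 - v^2 - 14*v + 24) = v*(v - 2)*(v + 3)*(v^2 + v - 12) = v*(v - 2)*(v + 3)*(v + 4)*(v - 3)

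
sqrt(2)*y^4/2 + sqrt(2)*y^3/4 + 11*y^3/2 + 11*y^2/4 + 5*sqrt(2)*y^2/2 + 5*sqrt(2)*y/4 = y*(y + 1/2)*(y + 5*sqrt(2))*(sqrt(2)*y/2 + 1/2)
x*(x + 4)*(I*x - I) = I*x^3 + 3*I*x^2 - 4*I*x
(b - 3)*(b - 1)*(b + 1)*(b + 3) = b^4 - 10*b^2 + 9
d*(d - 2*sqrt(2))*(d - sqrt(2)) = d^3 - 3*sqrt(2)*d^2 + 4*d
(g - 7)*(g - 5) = g^2 - 12*g + 35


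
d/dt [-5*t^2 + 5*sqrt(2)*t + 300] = -10*t + 5*sqrt(2)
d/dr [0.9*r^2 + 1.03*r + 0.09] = 1.8*r + 1.03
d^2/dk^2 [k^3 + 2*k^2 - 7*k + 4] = 6*k + 4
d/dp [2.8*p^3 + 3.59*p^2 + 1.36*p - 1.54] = 8.4*p^2 + 7.18*p + 1.36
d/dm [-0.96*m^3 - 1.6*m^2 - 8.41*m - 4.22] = -2.88*m^2 - 3.2*m - 8.41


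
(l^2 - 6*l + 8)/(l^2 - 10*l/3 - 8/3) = 3*(l - 2)/(3*l + 2)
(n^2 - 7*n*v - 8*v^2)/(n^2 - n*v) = (n^2 - 7*n*v - 8*v^2)/(n*(n - v))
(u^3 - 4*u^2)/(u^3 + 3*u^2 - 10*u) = u*(u - 4)/(u^2 + 3*u - 10)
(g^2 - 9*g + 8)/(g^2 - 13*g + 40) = (g - 1)/(g - 5)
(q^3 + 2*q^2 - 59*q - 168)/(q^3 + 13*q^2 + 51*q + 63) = (q - 8)/(q + 3)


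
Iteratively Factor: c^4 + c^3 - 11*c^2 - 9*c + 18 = (c + 3)*(c^3 - 2*c^2 - 5*c + 6) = (c - 3)*(c + 3)*(c^2 + c - 2) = (c - 3)*(c - 1)*(c + 3)*(c + 2)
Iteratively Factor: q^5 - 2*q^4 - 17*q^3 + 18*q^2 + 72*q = (q + 2)*(q^4 - 4*q^3 - 9*q^2 + 36*q) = q*(q + 2)*(q^3 - 4*q^2 - 9*q + 36) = q*(q - 4)*(q + 2)*(q^2 - 9) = q*(q - 4)*(q + 2)*(q + 3)*(q - 3)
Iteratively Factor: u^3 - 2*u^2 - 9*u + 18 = (u + 3)*(u^2 - 5*u + 6) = (u - 3)*(u + 3)*(u - 2)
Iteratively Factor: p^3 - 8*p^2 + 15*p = (p)*(p^2 - 8*p + 15) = p*(p - 5)*(p - 3)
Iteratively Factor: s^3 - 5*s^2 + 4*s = (s - 1)*(s^2 - 4*s) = (s - 4)*(s - 1)*(s)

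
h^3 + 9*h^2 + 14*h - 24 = (h - 1)*(h + 4)*(h + 6)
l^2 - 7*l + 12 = (l - 4)*(l - 3)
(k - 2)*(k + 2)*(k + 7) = k^3 + 7*k^2 - 4*k - 28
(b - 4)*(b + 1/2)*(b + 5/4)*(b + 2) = b^4 - b^3/4 - 87*b^2/8 - 61*b/4 - 5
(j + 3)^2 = j^2 + 6*j + 9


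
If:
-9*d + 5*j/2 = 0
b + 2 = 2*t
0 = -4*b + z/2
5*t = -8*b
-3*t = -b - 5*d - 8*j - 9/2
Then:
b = -10/21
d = -365/7098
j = -219/1183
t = 16/21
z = -80/21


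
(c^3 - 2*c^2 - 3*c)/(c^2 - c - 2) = c*(c - 3)/(c - 2)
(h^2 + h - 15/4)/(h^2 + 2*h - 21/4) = (2*h + 5)/(2*h + 7)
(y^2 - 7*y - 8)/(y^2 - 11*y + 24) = (y + 1)/(y - 3)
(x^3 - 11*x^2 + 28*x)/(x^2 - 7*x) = x - 4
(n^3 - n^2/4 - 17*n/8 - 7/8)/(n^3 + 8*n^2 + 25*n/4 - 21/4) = (8*n^3 - 2*n^2 - 17*n - 7)/(2*(4*n^3 + 32*n^2 + 25*n - 21))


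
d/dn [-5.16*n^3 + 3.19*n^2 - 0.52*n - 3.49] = -15.48*n^2 + 6.38*n - 0.52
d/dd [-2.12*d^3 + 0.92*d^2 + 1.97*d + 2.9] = -6.36*d^2 + 1.84*d + 1.97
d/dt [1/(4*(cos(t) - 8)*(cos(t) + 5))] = (2*cos(t) - 3)*sin(t)/(4*(cos(t) - 8)^2*(cos(t) + 5)^2)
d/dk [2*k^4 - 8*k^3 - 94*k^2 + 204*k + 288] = 8*k^3 - 24*k^2 - 188*k + 204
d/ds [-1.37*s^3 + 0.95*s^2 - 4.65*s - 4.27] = -4.11*s^2 + 1.9*s - 4.65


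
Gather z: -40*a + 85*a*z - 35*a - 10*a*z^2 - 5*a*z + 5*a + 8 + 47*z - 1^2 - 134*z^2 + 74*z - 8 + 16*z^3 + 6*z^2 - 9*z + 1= -70*a + 16*z^3 + z^2*(-10*a - 128) + z*(80*a + 112)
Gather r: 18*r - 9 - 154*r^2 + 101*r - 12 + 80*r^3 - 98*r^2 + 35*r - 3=80*r^3 - 252*r^2 + 154*r - 24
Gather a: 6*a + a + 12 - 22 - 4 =7*a - 14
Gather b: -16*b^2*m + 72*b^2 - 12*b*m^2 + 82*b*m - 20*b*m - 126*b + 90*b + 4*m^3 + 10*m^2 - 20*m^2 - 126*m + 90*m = b^2*(72 - 16*m) + b*(-12*m^2 + 62*m - 36) + 4*m^3 - 10*m^2 - 36*m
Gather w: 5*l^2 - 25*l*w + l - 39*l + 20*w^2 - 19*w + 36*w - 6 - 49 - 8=5*l^2 - 38*l + 20*w^2 + w*(17 - 25*l) - 63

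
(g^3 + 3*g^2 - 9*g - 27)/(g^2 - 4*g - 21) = (g^2 - 9)/(g - 7)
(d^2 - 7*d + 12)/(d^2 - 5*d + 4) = (d - 3)/(d - 1)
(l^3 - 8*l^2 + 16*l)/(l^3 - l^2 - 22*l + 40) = l*(l - 4)/(l^2 + 3*l - 10)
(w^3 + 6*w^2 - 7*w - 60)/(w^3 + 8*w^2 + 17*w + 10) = (w^2 + w - 12)/(w^2 + 3*w + 2)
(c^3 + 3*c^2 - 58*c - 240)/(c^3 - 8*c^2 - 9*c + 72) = (c^2 + 11*c + 30)/(c^2 - 9)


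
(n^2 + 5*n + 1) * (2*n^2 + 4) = 2*n^4 + 10*n^3 + 6*n^2 + 20*n + 4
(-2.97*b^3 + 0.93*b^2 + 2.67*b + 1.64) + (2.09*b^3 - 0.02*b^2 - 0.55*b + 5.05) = -0.88*b^3 + 0.91*b^2 + 2.12*b + 6.69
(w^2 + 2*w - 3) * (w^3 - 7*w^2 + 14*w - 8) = w^5 - 5*w^4 - 3*w^3 + 41*w^2 - 58*w + 24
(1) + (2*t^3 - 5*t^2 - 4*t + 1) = 2*t^3 - 5*t^2 - 4*t + 2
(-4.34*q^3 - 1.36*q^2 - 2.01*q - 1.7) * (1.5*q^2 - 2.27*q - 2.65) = -6.51*q^5 + 7.8118*q^4 + 11.5732*q^3 + 5.6167*q^2 + 9.1855*q + 4.505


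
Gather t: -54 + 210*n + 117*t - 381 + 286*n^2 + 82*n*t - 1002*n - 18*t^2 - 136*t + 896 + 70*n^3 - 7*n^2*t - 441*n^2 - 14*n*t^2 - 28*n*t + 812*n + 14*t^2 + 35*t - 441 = 70*n^3 - 155*n^2 + 20*n + t^2*(-14*n - 4) + t*(-7*n^2 + 54*n + 16) + 20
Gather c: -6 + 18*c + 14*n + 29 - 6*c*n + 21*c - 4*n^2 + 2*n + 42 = c*(39 - 6*n) - 4*n^2 + 16*n + 65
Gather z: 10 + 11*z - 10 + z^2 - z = z^2 + 10*z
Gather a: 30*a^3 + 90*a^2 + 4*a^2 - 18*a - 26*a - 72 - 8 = 30*a^3 + 94*a^2 - 44*a - 80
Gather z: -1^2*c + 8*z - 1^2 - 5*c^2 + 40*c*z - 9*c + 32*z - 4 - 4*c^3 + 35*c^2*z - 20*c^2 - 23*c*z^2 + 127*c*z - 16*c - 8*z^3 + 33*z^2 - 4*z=-4*c^3 - 25*c^2 - 26*c - 8*z^3 + z^2*(33 - 23*c) + z*(35*c^2 + 167*c + 36) - 5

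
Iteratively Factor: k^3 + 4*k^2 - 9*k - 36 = (k - 3)*(k^2 + 7*k + 12) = (k - 3)*(k + 4)*(k + 3)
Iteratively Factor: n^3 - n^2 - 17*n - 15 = (n + 3)*(n^2 - 4*n - 5) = (n - 5)*(n + 3)*(n + 1)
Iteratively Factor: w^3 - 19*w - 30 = (w - 5)*(w^2 + 5*w + 6) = (w - 5)*(w + 3)*(w + 2)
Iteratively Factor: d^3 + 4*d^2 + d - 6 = (d + 3)*(d^2 + d - 2) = (d + 2)*(d + 3)*(d - 1)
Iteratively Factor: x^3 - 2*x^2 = (x)*(x^2 - 2*x) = x^2*(x - 2)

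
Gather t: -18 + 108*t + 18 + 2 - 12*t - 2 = 96*t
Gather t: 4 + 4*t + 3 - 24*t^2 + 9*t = -24*t^2 + 13*t + 7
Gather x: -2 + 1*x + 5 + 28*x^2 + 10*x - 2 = 28*x^2 + 11*x + 1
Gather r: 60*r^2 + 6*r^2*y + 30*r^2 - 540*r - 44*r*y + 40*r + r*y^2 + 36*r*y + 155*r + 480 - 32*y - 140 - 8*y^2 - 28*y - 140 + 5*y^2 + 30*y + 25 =r^2*(6*y + 90) + r*(y^2 - 8*y - 345) - 3*y^2 - 30*y + 225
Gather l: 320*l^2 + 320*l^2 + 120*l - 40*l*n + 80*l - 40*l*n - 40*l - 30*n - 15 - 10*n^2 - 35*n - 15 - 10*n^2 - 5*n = 640*l^2 + l*(160 - 80*n) - 20*n^2 - 70*n - 30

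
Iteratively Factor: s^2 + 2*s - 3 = (s - 1)*(s + 3)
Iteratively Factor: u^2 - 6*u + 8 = (u - 2)*(u - 4)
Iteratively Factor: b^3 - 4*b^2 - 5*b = (b + 1)*(b^2 - 5*b) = (b - 5)*(b + 1)*(b)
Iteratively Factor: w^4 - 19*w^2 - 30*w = (w + 2)*(w^3 - 2*w^2 - 15*w) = (w - 5)*(w + 2)*(w^2 + 3*w) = (w - 5)*(w + 2)*(w + 3)*(w)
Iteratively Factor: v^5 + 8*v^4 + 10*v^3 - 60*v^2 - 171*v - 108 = (v + 3)*(v^4 + 5*v^3 - 5*v^2 - 45*v - 36) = (v + 3)^2*(v^3 + 2*v^2 - 11*v - 12) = (v + 1)*(v + 3)^2*(v^2 + v - 12) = (v + 1)*(v + 3)^2*(v + 4)*(v - 3)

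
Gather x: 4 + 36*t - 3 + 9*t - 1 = 45*t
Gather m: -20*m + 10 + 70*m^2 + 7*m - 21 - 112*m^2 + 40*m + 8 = -42*m^2 + 27*m - 3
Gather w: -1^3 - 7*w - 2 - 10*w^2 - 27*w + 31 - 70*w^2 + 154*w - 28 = -80*w^2 + 120*w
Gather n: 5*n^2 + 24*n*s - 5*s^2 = 5*n^2 + 24*n*s - 5*s^2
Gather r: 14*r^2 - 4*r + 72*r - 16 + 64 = 14*r^2 + 68*r + 48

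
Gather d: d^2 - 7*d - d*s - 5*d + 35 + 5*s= d^2 + d*(-s - 12) + 5*s + 35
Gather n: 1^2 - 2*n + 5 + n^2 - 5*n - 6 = n^2 - 7*n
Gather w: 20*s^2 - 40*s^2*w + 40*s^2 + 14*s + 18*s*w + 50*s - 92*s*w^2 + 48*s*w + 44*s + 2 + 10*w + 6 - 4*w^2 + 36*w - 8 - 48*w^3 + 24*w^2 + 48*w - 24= 60*s^2 + 108*s - 48*w^3 + w^2*(20 - 92*s) + w*(-40*s^2 + 66*s + 94) - 24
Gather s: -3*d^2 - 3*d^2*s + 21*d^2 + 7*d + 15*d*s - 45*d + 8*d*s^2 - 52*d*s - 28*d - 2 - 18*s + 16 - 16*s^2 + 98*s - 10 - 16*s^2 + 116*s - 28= 18*d^2 - 66*d + s^2*(8*d - 32) + s*(-3*d^2 - 37*d + 196) - 24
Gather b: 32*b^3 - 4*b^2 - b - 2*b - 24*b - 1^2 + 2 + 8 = 32*b^3 - 4*b^2 - 27*b + 9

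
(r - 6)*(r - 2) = r^2 - 8*r + 12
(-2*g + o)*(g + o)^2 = -2*g^3 - 3*g^2*o + o^3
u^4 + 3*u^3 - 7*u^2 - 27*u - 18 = (u - 3)*(u + 1)*(u + 2)*(u + 3)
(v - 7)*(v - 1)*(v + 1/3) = v^3 - 23*v^2/3 + 13*v/3 + 7/3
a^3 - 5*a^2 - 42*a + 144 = (a - 8)*(a - 3)*(a + 6)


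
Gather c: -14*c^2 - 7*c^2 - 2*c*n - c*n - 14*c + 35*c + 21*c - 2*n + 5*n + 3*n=-21*c^2 + c*(42 - 3*n) + 6*n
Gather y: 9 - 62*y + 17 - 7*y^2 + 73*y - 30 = -7*y^2 + 11*y - 4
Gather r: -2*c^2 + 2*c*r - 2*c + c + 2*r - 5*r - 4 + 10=-2*c^2 - c + r*(2*c - 3) + 6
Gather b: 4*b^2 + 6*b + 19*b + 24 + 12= 4*b^2 + 25*b + 36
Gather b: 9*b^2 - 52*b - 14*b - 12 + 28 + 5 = 9*b^2 - 66*b + 21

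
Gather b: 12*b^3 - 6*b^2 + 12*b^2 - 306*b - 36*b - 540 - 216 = 12*b^3 + 6*b^2 - 342*b - 756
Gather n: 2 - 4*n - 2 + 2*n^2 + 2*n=2*n^2 - 2*n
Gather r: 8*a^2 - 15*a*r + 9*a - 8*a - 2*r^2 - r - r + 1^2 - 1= 8*a^2 + a - 2*r^2 + r*(-15*a - 2)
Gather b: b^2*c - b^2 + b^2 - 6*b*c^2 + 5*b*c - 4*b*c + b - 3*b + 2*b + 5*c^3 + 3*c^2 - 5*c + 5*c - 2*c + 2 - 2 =b^2*c + b*(-6*c^2 + c) + 5*c^3 + 3*c^2 - 2*c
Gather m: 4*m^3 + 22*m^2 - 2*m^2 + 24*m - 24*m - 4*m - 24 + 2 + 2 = 4*m^3 + 20*m^2 - 4*m - 20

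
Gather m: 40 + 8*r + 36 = 8*r + 76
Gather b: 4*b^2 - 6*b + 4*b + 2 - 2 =4*b^2 - 2*b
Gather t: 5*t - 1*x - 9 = 5*t - x - 9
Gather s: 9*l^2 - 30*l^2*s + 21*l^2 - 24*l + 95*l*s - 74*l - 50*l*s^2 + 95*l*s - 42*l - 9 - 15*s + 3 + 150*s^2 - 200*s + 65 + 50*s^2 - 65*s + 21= 30*l^2 - 140*l + s^2*(200 - 50*l) + s*(-30*l^2 + 190*l - 280) + 80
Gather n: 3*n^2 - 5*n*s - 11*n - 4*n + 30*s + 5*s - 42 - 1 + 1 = 3*n^2 + n*(-5*s - 15) + 35*s - 42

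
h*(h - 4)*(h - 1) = h^3 - 5*h^2 + 4*h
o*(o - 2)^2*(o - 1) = o^4 - 5*o^3 + 8*o^2 - 4*o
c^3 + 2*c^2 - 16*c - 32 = (c - 4)*(c + 2)*(c + 4)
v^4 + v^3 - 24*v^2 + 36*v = v*(v - 3)*(v - 2)*(v + 6)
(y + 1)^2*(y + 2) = y^3 + 4*y^2 + 5*y + 2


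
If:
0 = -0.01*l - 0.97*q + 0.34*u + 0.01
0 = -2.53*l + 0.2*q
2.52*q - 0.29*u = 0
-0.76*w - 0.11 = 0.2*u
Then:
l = -0.00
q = -0.01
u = -0.04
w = -0.13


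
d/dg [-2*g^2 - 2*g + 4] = -4*g - 2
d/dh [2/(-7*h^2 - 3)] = 28*h/(7*h^2 + 3)^2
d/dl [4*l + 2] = 4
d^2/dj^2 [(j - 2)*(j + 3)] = 2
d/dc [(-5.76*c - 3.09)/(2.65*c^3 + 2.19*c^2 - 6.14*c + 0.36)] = (30.528*c^3 + 37.1799*c^2 + 13.5342*c - 21.0462)/(7.0225*c^6 + 11.607*c^5 - 27.7459*c^4 - 24.9852*c^3 + 39.2764*c^2 - 4.4208*c + 0.1296)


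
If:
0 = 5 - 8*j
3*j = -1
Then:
No Solution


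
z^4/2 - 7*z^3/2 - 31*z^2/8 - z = z*(z/2 + 1/4)*(z - 8)*(z + 1/2)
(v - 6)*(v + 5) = v^2 - v - 30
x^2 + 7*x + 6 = (x + 1)*(x + 6)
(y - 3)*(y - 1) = y^2 - 4*y + 3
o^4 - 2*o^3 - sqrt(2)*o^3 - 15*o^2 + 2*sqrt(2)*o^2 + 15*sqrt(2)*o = o*(o - 5)*(o + 3)*(o - sqrt(2))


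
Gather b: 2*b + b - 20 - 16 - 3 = 3*b - 39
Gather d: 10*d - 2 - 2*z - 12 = 10*d - 2*z - 14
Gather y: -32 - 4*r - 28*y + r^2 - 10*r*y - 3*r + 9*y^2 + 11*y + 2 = r^2 - 7*r + 9*y^2 + y*(-10*r - 17) - 30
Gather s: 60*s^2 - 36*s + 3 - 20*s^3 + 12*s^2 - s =-20*s^3 + 72*s^2 - 37*s + 3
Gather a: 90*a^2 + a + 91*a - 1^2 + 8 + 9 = 90*a^2 + 92*a + 16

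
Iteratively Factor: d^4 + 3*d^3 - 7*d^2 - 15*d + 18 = (d - 2)*(d^3 + 5*d^2 + 3*d - 9) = (d - 2)*(d - 1)*(d^2 + 6*d + 9) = (d - 2)*(d - 1)*(d + 3)*(d + 3)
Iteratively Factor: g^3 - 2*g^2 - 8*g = (g)*(g^2 - 2*g - 8) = g*(g - 4)*(g + 2)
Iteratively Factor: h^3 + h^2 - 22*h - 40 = (h + 4)*(h^2 - 3*h - 10) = (h - 5)*(h + 4)*(h + 2)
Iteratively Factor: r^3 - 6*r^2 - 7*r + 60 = (r - 4)*(r^2 - 2*r - 15) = (r - 5)*(r - 4)*(r + 3)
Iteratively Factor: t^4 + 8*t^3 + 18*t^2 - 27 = (t + 3)*(t^3 + 5*t^2 + 3*t - 9) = (t + 3)^2*(t^2 + 2*t - 3) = (t + 3)^3*(t - 1)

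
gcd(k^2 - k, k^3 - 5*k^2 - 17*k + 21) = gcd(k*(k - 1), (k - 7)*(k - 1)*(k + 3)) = k - 1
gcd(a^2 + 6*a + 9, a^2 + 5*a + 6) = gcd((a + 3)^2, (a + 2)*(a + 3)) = a + 3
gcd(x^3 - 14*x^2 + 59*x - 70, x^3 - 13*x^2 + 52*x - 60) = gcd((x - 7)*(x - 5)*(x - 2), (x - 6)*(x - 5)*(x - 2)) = x^2 - 7*x + 10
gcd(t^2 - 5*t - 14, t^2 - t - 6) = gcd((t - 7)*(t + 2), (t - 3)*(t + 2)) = t + 2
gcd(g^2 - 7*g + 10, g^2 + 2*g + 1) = 1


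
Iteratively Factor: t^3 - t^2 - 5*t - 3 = (t - 3)*(t^2 + 2*t + 1) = (t - 3)*(t + 1)*(t + 1)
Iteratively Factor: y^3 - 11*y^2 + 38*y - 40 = (y - 4)*(y^2 - 7*y + 10) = (y - 5)*(y - 4)*(y - 2)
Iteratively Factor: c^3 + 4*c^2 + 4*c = (c)*(c^2 + 4*c + 4) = c*(c + 2)*(c + 2)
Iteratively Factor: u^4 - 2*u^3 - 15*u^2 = (u - 5)*(u^3 + 3*u^2) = u*(u - 5)*(u^2 + 3*u) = u^2*(u - 5)*(u + 3)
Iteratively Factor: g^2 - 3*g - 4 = (g + 1)*(g - 4)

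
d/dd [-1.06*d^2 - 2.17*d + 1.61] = -2.12*d - 2.17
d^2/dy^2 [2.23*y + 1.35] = 0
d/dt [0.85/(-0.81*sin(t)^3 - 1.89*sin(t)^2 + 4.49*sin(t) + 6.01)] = (2.0655*sin(t)^2 + 3.213*sin(t) - 3.8165)*cos(t)/(0.81*sin(t)^3 + 1.89*sin(t)^2 - 4.49*sin(t) - 6.01)^2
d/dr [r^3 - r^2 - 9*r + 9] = 3*r^2 - 2*r - 9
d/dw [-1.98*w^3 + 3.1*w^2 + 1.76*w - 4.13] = -5.94*w^2 + 6.2*w + 1.76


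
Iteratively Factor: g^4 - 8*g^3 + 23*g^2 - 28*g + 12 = (g - 3)*(g^3 - 5*g^2 + 8*g - 4) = (g - 3)*(g - 2)*(g^2 - 3*g + 2) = (g - 3)*(g - 2)^2*(g - 1)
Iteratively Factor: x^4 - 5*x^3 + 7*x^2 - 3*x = (x - 1)*(x^3 - 4*x^2 + 3*x) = (x - 3)*(x - 1)*(x^2 - x) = (x - 3)*(x - 1)^2*(x)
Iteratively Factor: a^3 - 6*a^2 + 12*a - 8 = (a - 2)*(a^2 - 4*a + 4) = (a - 2)^2*(a - 2)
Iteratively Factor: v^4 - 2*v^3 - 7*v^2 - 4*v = (v + 1)*(v^3 - 3*v^2 - 4*v) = v*(v + 1)*(v^2 - 3*v - 4) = v*(v - 4)*(v + 1)*(v + 1)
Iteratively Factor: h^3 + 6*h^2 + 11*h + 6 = (h + 1)*(h^2 + 5*h + 6) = (h + 1)*(h + 2)*(h + 3)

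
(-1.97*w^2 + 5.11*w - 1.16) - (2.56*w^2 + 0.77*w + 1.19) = -4.53*w^2 + 4.34*w - 2.35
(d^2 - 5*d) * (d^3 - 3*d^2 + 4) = d^5 - 8*d^4 + 15*d^3 + 4*d^2 - 20*d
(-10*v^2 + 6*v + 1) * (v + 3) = -10*v^3 - 24*v^2 + 19*v + 3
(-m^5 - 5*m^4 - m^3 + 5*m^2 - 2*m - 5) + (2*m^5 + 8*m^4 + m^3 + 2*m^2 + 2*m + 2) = m^5 + 3*m^4 + 7*m^2 - 3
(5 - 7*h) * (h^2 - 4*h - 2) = -7*h^3 + 33*h^2 - 6*h - 10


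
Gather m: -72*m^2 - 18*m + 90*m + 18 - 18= -72*m^2 + 72*m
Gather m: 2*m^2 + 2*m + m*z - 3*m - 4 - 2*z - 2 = 2*m^2 + m*(z - 1) - 2*z - 6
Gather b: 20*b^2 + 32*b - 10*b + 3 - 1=20*b^2 + 22*b + 2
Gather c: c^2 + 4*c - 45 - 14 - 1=c^2 + 4*c - 60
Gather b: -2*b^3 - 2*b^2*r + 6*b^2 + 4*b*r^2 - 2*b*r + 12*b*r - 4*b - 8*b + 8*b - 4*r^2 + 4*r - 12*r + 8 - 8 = -2*b^3 + b^2*(6 - 2*r) + b*(4*r^2 + 10*r - 4) - 4*r^2 - 8*r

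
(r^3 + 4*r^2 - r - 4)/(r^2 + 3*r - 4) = r + 1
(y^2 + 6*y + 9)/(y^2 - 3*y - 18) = (y + 3)/(y - 6)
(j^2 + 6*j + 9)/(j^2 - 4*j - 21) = (j + 3)/(j - 7)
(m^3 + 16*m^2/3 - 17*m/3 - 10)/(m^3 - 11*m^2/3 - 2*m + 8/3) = (3*m^2 + 13*m - 30)/(3*m^2 - 14*m + 8)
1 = 1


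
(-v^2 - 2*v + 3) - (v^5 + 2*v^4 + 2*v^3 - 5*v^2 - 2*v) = -v^5 - 2*v^4 - 2*v^3 + 4*v^2 + 3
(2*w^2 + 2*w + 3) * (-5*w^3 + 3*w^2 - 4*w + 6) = -10*w^5 - 4*w^4 - 17*w^3 + 13*w^2 + 18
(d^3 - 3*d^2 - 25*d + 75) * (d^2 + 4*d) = d^5 + d^4 - 37*d^3 - 25*d^2 + 300*d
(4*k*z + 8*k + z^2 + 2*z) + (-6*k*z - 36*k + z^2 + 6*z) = -2*k*z - 28*k + 2*z^2 + 8*z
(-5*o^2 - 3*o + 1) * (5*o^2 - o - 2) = -25*o^4 - 10*o^3 + 18*o^2 + 5*o - 2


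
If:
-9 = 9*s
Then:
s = -1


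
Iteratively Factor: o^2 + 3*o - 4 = (o - 1)*(o + 4)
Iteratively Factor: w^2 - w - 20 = (w + 4)*(w - 5)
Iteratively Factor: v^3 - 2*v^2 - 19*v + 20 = (v - 5)*(v^2 + 3*v - 4) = (v - 5)*(v - 1)*(v + 4)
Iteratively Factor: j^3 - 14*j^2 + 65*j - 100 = (j - 4)*(j^2 - 10*j + 25) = (j - 5)*(j - 4)*(j - 5)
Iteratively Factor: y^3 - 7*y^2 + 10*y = (y - 5)*(y^2 - 2*y) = y*(y - 5)*(y - 2)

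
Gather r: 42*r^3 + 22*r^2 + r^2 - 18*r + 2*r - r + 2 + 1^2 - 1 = 42*r^3 + 23*r^2 - 17*r + 2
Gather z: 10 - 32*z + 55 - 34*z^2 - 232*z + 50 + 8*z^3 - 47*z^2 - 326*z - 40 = 8*z^3 - 81*z^2 - 590*z + 75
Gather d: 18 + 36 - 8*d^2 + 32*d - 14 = -8*d^2 + 32*d + 40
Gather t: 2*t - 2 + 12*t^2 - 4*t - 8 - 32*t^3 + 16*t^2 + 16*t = -32*t^3 + 28*t^2 + 14*t - 10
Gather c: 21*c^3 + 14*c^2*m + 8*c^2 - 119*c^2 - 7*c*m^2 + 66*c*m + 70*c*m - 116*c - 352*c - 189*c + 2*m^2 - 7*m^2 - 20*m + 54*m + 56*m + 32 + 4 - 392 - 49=21*c^3 + c^2*(14*m - 111) + c*(-7*m^2 + 136*m - 657) - 5*m^2 + 90*m - 405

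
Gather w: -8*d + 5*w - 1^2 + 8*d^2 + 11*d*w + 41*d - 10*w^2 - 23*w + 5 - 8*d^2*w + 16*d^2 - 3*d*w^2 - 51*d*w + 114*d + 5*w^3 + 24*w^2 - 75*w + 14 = 24*d^2 + 147*d + 5*w^3 + w^2*(14 - 3*d) + w*(-8*d^2 - 40*d - 93) + 18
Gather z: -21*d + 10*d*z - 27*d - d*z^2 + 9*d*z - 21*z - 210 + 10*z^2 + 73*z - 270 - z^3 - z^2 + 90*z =-48*d - z^3 + z^2*(9 - d) + z*(19*d + 142) - 480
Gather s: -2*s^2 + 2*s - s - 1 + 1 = -2*s^2 + s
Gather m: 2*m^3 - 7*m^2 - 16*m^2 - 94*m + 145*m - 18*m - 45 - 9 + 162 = 2*m^3 - 23*m^2 + 33*m + 108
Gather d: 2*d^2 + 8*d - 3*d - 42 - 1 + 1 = 2*d^2 + 5*d - 42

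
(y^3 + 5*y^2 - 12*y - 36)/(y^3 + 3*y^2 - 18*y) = (y + 2)/y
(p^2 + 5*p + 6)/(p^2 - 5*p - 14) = (p + 3)/(p - 7)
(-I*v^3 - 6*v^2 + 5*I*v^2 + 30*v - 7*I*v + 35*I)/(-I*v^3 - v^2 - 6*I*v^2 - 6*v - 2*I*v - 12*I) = (v^2 - v*(5 + 7*I) + 35*I)/(v^2 + 2*v*(3 - I) - 12*I)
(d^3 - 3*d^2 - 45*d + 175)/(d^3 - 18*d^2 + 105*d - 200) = (d + 7)/(d - 8)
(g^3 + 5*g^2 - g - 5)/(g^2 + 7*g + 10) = (g^2 - 1)/(g + 2)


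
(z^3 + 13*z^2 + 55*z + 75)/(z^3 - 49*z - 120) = (z + 5)/(z - 8)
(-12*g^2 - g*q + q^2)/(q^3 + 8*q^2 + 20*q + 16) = (-12*g^2 - g*q + q^2)/(q^3 + 8*q^2 + 20*q + 16)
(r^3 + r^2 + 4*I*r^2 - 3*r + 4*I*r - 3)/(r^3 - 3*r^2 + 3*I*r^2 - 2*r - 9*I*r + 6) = (r^2 + r*(1 + 3*I) + 3*I)/(r^2 + r*(-3 + 2*I) - 6*I)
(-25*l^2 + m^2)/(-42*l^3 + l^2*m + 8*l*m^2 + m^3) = (-25*l^2 + m^2)/(-42*l^3 + l^2*m + 8*l*m^2 + m^3)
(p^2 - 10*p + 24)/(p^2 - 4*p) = (p - 6)/p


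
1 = 1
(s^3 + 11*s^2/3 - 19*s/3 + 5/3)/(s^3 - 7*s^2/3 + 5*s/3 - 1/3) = (s + 5)/(s - 1)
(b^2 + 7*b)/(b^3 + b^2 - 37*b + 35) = b/(b^2 - 6*b + 5)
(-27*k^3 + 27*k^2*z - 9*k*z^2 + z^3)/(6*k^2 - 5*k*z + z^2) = (9*k^2 - 6*k*z + z^2)/(-2*k + z)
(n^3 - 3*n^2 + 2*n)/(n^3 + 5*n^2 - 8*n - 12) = n*(n - 1)/(n^2 + 7*n + 6)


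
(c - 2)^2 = c^2 - 4*c + 4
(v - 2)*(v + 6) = v^2 + 4*v - 12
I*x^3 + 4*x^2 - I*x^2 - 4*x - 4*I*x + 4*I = (x - 2*I)^2*(I*x - I)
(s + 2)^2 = s^2 + 4*s + 4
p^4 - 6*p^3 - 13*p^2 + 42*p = p*(p - 7)*(p - 2)*(p + 3)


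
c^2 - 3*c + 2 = (c - 2)*(c - 1)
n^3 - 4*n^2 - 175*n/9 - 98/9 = (n - 7)*(n + 2/3)*(n + 7/3)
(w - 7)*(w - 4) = w^2 - 11*w + 28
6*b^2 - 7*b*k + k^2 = (-6*b + k)*(-b + k)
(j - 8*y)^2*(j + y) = j^3 - 15*j^2*y + 48*j*y^2 + 64*y^3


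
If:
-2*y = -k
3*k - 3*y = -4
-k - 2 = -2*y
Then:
No Solution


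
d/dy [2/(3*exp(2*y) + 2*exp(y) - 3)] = (-12*exp(y) - 4)*exp(y)/(3*exp(2*y) + 2*exp(y) - 3)^2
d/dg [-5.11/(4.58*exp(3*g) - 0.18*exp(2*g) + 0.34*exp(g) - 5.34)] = (70.2114*exp(2*g) - 1.8396*exp(g) + 1.7374)*exp(g)/(4.58*exp(3*g) - 0.18*exp(2*g) + 0.34*exp(g) - 5.34)^2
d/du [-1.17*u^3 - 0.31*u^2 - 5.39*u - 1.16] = -3.51*u^2 - 0.62*u - 5.39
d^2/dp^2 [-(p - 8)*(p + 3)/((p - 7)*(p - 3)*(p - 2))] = 2*(-p^6 + 15*p^5 + 87*p^4 - 2575*p^3 + 16092*p^2 - 39960*p + 35094)/(p^9 - 36*p^8 + 555*p^7 - 4806*p^6 + 25779*p^5 - 88992*p^4 + 198197*p^3 - 275310*p^2 + 216972*p - 74088)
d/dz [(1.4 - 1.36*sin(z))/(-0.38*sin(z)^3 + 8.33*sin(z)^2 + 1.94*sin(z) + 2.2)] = (-1.0336*sin(z)^3 + 12.9248*sin(z)^2 - 23.324*sin(z) - 5.708)*cos(z)/(0.1444*sin(z)^6 - 6.3308*sin(z)^5 + 67.9145*sin(z)^4 + 30.6484*sin(z)^3 + 40.4156*sin(z)^2 + 8.536*sin(z) + 4.84)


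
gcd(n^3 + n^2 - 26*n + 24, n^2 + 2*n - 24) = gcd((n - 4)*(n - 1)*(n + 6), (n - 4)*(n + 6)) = n^2 + 2*n - 24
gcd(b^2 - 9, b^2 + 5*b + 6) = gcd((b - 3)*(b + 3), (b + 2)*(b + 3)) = b + 3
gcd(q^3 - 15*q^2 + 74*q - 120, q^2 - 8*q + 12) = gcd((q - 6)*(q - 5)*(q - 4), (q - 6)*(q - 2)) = q - 6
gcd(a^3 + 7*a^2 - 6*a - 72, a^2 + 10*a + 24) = a^2 + 10*a + 24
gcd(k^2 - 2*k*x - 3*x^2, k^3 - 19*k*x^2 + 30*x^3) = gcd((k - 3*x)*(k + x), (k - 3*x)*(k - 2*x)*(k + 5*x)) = -k + 3*x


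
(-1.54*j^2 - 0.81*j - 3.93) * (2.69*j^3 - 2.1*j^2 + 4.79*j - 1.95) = -4.1426*j^5 + 1.0551*j^4 - 16.2473*j^3 + 7.3761*j^2 - 17.2452*j + 7.6635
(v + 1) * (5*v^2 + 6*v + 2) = 5*v^3 + 11*v^2 + 8*v + 2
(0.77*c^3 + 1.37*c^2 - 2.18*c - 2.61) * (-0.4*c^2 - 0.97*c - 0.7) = -0.308*c^5 - 1.2949*c^4 - 0.9959*c^3 + 2.1996*c^2 + 4.0577*c + 1.827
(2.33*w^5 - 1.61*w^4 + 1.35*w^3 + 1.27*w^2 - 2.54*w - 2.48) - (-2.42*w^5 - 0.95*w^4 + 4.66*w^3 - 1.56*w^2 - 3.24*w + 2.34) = 4.75*w^5 - 0.66*w^4 - 3.31*w^3 + 2.83*w^2 + 0.7*w - 4.82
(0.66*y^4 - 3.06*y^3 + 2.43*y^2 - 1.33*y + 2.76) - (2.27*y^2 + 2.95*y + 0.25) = 0.66*y^4 - 3.06*y^3 + 0.16*y^2 - 4.28*y + 2.51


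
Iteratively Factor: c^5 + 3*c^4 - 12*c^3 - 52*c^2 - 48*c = (c + 2)*(c^4 + c^3 - 14*c^2 - 24*c) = c*(c + 2)*(c^3 + c^2 - 14*c - 24) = c*(c - 4)*(c + 2)*(c^2 + 5*c + 6) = c*(c - 4)*(c + 2)*(c + 3)*(c + 2)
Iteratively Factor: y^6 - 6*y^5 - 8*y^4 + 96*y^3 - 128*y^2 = (y)*(y^5 - 6*y^4 - 8*y^3 + 96*y^2 - 128*y) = y^2*(y^4 - 6*y^3 - 8*y^2 + 96*y - 128) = y^2*(y - 2)*(y^3 - 4*y^2 - 16*y + 64) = y^2*(y - 4)*(y - 2)*(y^2 - 16) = y^2*(y - 4)*(y - 2)*(y + 4)*(y - 4)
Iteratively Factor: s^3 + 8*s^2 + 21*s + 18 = (s + 3)*(s^2 + 5*s + 6) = (s + 2)*(s + 3)*(s + 3)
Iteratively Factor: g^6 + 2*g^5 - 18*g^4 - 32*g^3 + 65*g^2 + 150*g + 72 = (g + 1)*(g^5 + g^4 - 19*g^3 - 13*g^2 + 78*g + 72) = (g + 1)^2*(g^4 - 19*g^2 + 6*g + 72) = (g - 3)*(g + 1)^2*(g^3 + 3*g^2 - 10*g - 24) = (g - 3)*(g + 1)^2*(g + 2)*(g^2 + g - 12) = (g - 3)^2*(g + 1)^2*(g + 2)*(g + 4)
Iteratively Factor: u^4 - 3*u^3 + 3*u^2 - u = (u - 1)*(u^3 - 2*u^2 + u) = (u - 1)^2*(u^2 - u) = u*(u - 1)^2*(u - 1)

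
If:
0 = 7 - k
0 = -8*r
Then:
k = 7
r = 0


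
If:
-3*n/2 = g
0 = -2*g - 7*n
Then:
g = 0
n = 0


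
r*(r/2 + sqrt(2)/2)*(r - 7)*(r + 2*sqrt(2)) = r^4/2 - 7*r^3/2 + 3*sqrt(2)*r^3/2 - 21*sqrt(2)*r^2/2 + 2*r^2 - 14*r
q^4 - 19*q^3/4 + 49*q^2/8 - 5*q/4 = q*(q - 5/2)*(q - 2)*(q - 1/4)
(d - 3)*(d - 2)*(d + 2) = d^3 - 3*d^2 - 4*d + 12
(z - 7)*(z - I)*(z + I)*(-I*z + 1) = -I*z^4 + z^3 + 7*I*z^3 - 7*z^2 - I*z^2 + z + 7*I*z - 7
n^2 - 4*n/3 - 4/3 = (n - 2)*(n + 2/3)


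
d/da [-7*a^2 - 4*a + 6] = -14*a - 4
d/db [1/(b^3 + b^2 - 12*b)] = (-3*b^2 - 2*b + 12)/(b^2*(b^2 + b - 12)^2)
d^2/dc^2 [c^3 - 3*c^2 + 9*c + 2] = 6*c - 6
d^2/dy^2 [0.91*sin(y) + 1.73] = -0.91*sin(y)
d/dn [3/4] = 0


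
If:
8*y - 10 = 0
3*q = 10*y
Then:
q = 25/6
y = 5/4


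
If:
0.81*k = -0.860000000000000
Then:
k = -1.06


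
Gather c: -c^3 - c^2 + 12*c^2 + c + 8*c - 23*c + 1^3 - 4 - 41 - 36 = -c^3 + 11*c^2 - 14*c - 80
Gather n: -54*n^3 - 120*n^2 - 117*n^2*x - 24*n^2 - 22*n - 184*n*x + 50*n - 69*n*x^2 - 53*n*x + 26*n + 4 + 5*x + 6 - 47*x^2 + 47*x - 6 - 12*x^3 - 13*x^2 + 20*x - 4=-54*n^3 + n^2*(-117*x - 144) + n*(-69*x^2 - 237*x + 54) - 12*x^3 - 60*x^2 + 72*x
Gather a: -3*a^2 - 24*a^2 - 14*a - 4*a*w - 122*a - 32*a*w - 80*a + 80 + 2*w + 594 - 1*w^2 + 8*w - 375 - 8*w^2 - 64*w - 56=-27*a^2 + a*(-36*w - 216) - 9*w^2 - 54*w + 243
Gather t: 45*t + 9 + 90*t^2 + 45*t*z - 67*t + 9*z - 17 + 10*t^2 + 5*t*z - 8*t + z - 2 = 100*t^2 + t*(50*z - 30) + 10*z - 10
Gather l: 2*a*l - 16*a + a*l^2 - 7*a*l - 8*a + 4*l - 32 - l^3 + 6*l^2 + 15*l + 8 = -24*a - l^3 + l^2*(a + 6) + l*(19 - 5*a) - 24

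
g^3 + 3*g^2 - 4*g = g*(g - 1)*(g + 4)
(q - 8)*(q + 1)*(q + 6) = q^3 - q^2 - 50*q - 48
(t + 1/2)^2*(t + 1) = t^3 + 2*t^2 + 5*t/4 + 1/4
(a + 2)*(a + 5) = a^2 + 7*a + 10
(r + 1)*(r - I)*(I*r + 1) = I*r^3 + 2*r^2 + I*r^2 + 2*r - I*r - I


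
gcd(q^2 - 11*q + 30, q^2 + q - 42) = q - 6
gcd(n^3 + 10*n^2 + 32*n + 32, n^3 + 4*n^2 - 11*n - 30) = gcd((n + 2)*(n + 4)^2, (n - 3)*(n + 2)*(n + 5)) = n + 2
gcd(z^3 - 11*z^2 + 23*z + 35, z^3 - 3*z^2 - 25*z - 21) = z^2 - 6*z - 7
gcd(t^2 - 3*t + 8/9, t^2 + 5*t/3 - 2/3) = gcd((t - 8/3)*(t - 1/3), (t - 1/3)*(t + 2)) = t - 1/3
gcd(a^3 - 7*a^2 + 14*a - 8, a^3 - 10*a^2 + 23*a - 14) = a^2 - 3*a + 2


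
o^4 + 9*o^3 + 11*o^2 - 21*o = o*(o - 1)*(o + 3)*(o + 7)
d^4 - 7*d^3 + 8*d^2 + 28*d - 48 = (d - 4)*(d - 3)*(d - 2)*(d + 2)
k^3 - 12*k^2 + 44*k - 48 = (k - 6)*(k - 4)*(k - 2)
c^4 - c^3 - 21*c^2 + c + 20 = (c - 5)*(c - 1)*(c + 1)*(c + 4)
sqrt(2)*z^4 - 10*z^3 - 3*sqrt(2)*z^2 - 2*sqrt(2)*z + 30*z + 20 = (z - 2)*(z + 1)*(z - 5*sqrt(2))*(sqrt(2)*z + sqrt(2))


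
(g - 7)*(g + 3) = g^2 - 4*g - 21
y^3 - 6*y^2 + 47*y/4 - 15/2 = (y - 5/2)*(y - 2)*(y - 3/2)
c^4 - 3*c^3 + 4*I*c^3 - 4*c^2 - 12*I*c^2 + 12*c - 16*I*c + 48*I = (c - 3)*(c - 2)*(c + 2)*(c + 4*I)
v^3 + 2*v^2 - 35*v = v*(v - 5)*(v + 7)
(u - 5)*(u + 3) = u^2 - 2*u - 15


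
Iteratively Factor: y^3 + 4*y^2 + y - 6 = (y + 3)*(y^2 + y - 2) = (y - 1)*(y + 3)*(y + 2)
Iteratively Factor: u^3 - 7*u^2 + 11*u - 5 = (u - 1)*(u^2 - 6*u + 5) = (u - 1)^2*(u - 5)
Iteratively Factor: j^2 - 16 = (j - 4)*(j + 4)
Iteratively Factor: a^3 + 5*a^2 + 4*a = (a + 1)*(a^2 + 4*a) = (a + 1)*(a + 4)*(a)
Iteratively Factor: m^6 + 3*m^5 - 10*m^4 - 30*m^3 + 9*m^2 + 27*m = (m - 3)*(m^5 + 6*m^4 + 8*m^3 - 6*m^2 - 9*m) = m*(m - 3)*(m^4 + 6*m^3 + 8*m^2 - 6*m - 9) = m*(m - 3)*(m + 3)*(m^3 + 3*m^2 - m - 3) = m*(m - 3)*(m + 1)*(m + 3)*(m^2 + 2*m - 3) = m*(m - 3)*(m - 1)*(m + 1)*(m + 3)*(m + 3)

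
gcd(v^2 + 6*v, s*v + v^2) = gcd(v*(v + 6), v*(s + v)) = v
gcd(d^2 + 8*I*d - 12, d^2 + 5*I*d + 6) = d + 6*I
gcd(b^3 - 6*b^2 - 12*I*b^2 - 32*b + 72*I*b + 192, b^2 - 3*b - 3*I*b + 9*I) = 1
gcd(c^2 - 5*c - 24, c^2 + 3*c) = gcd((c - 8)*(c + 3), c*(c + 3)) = c + 3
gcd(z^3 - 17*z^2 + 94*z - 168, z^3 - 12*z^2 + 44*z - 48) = z^2 - 10*z + 24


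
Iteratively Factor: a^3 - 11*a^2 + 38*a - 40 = (a - 4)*(a^2 - 7*a + 10) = (a - 5)*(a - 4)*(a - 2)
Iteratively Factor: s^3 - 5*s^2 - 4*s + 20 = (s + 2)*(s^2 - 7*s + 10) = (s - 2)*(s + 2)*(s - 5)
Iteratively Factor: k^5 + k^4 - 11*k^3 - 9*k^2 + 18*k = (k + 3)*(k^4 - 2*k^3 - 5*k^2 + 6*k) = k*(k + 3)*(k^3 - 2*k^2 - 5*k + 6) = k*(k - 1)*(k + 3)*(k^2 - k - 6) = k*(k - 1)*(k + 2)*(k + 3)*(k - 3)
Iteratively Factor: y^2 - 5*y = (y - 5)*(y)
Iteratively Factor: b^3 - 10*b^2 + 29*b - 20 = (b - 5)*(b^2 - 5*b + 4) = (b - 5)*(b - 4)*(b - 1)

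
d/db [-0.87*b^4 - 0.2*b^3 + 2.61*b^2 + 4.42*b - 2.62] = -3.48*b^3 - 0.6*b^2 + 5.22*b + 4.42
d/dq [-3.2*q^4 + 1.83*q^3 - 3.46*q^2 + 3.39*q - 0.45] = -12.8*q^3 + 5.49*q^2 - 6.92*q + 3.39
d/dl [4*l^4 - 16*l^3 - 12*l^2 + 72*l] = 16*l^3 - 48*l^2 - 24*l + 72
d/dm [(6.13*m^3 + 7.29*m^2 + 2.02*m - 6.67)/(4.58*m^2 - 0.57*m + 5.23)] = (28.0754*m^4 - 6.98819999999999*m^3 + 82.7728*m^2 + 137.3506*m + 6.7627)/(20.9764*m^4 - 5.2212*m^3 + 48.2317*m^2 - 5.9622*m + 27.3529)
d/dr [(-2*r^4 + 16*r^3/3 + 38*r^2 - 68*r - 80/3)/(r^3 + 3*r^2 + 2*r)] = 2*(-3*r^6 - 18*r^5 - 51*r^4 + 236*r^3 + 540*r^2 + 240*r + 80)/(3*r^2*(r^4 + 6*r^3 + 13*r^2 + 12*r + 4))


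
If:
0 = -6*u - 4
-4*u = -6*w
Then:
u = -2/3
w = -4/9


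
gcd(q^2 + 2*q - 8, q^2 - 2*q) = q - 2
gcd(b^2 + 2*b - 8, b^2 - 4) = b - 2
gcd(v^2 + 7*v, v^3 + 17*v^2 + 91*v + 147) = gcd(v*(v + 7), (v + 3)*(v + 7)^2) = v + 7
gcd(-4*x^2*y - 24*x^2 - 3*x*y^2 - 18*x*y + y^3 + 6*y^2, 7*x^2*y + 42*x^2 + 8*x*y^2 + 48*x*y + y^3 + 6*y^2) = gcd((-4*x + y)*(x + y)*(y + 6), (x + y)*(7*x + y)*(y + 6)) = x*y + 6*x + y^2 + 6*y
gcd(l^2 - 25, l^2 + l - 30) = l - 5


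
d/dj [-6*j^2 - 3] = -12*j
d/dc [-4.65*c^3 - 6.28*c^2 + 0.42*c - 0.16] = -13.95*c^2 - 12.56*c + 0.42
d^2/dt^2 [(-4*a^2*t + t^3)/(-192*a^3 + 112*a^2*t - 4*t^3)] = a^2*(-336*a^2 - 72*a*t - 36*t^2)/(-13824*a^6 + 3456*a^5*t + 1440*a^4*t^2 - 280*a^3*t^3 - 60*a^2*t^4 + 6*a*t^5 + t^6)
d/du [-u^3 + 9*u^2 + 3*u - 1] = -3*u^2 + 18*u + 3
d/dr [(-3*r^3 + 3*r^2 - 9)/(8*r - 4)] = 3*(-4*r^3 + 5*r^2 - 2*r + 6)/(4*(4*r^2 - 4*r + 1))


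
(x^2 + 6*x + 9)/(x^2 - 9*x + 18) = (x^2 + 6*x + 9)/(x^2 - 9*x + 18)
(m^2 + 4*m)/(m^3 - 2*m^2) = (m + 4)/(m*(m - 2))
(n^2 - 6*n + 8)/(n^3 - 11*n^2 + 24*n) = (n^2 - 6*n + 8)/(n*(n^2 - 11*n + 24))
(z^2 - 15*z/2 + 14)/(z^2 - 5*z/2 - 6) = (2*z - 7)/(2*z + 3)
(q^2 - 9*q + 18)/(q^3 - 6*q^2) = (q - 3)/q^2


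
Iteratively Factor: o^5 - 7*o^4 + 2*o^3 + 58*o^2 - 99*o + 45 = (o - 1)*(o^4 - 6*o^3 - 4*o^2 + 54*o - 45) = (o - 1)^2*(o^3 - 5*o^2 - 9*o + 45) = (o - 3)*(o - 1)^2*(o^2 - 2*o - 15) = (o - 3)*(o - 1)^2*(o + 3)*(o - 5)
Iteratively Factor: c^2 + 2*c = (c + 2)*(c)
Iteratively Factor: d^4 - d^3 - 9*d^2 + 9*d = (d - 1)*(d^3 - 9*d) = d*(d - 1)*(d^2 - 9) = d*(d - 3)*(d - 1)*(d + 3)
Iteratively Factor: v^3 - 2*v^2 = (v)*(v^2 - 2*v) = v^2*(v - 2)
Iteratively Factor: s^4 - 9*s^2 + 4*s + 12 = (s - 2)*(s^3 + 2*s^2 - 5*s - 6) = (s - 2)*(s + 3)*(s^2 - s - 2) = (s - 2)*(s + 1)*(s + 3)*(s - 2)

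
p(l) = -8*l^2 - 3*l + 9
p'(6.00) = -99.00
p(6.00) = -297.00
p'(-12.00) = 189.00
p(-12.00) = -1107.00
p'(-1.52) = 21.32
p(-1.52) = -4.92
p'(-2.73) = 40.68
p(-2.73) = -42.43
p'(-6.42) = 99.72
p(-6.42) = -301.47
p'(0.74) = -14.84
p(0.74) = 2.40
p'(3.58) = -60.28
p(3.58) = -104.27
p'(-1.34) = 18.44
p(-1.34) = -1.34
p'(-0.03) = -2.52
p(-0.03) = 9.08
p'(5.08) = -84.28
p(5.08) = -212.69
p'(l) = -16*l - 3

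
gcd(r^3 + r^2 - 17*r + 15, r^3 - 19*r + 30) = r^2 + 2*r - 15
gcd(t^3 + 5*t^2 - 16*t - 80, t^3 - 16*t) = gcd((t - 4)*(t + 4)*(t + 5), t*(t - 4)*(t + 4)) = t^2 - 16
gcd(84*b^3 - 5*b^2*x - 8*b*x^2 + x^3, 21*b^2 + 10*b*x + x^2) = 3*b + x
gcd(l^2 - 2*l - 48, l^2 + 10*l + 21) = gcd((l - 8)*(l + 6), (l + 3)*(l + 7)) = 1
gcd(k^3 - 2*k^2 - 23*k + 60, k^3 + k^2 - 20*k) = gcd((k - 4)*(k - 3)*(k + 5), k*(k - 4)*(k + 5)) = k^2 + k - 20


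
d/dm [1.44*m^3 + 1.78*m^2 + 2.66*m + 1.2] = 4.32*m^2 + 3.56*m + 2.66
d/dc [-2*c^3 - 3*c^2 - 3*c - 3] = -6*c^2 - 6*c - 3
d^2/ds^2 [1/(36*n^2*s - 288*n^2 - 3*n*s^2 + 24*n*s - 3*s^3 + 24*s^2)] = 2*((n + 3*s - 8)*(12*n^2*s - 96*n^2 - n*s^2 + 8*n*s - s^3 + 8*s^2) + (12*n^2 - 2*n*s + 8*n - 3*s^2 + 16*s)^2)/(3*(12*n^2*s - 96*n^2 - n*s^2 + 8*n*s - s^3 + 8*s^2)^3)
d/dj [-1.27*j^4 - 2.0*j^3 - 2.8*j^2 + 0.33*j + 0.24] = -5.08*j^3 - 6.0*j^2 - 5.6*j + 0.33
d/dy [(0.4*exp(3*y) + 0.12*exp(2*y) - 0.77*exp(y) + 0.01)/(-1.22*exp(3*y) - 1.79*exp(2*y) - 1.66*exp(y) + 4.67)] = (-0.569600000000001*exp(4*y) - 3.2068*exp(3*y) + 4.0631*exp(2*y) + 1.1566*exp(y) - 3.5793)*exp(y)/(1.4884*exp(6*y) + 4.3676*exp(5*y) + 7.2545*exp(4*y) - 5.452*exp(3*y) - 13.963*exp(2*y) - 15.5044*exp(y) + 21.8089)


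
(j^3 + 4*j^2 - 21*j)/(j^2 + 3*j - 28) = j*(j - 3)/(j - 4)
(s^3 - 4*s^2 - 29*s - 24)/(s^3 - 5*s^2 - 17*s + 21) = (s^2 - 7*s - 8)/(s^2 - 8*s + 7)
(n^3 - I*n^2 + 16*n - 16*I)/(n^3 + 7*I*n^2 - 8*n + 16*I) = (n - 4*I)/(n + 4*I)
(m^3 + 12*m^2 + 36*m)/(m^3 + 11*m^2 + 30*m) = (m + 6)/(m + 5)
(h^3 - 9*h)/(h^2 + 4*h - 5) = h*(h^2 - 9)/(h^2 + 4*h - 5)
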